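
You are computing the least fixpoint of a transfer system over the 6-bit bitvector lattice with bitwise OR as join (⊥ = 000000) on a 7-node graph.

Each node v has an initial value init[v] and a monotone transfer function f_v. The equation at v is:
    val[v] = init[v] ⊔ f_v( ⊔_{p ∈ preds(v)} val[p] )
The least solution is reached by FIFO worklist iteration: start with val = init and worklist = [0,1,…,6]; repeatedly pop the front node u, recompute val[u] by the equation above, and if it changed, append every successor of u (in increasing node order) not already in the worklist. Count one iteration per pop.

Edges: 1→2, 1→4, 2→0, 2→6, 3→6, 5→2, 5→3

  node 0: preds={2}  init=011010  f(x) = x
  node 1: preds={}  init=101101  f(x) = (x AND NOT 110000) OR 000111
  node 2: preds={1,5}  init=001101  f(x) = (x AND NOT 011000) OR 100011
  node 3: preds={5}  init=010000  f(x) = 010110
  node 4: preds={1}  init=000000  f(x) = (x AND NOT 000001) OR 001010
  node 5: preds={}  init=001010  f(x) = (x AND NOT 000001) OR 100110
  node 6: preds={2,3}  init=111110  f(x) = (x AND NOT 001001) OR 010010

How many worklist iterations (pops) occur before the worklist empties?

Worklist (10 pops):
  #1 pop 0: in=001101 → 011111 (was 011010); enqueue []
  #2 pop 1: in=000000 → 101111 (was 101101); enqueue []
  #3 pop 2: in=101111 → 101111 (was 001101); enqueue [0]
  #4 pop 3: in=001010 → 010110 (was 010000); enqueue []
  #5 pop 4: in=101111 → 101110 (was 000000); enqueue []
  #6 pop 5: in=000000 → 101110 (was 001010); enqueue [2,3]
  #7 pop 6: in=111111 → 111110 (no change)
  #8 pop 0: in=101111 → 111111 (was 011111); enqueue []
  #9 pop 2: in=101111 → 101111 (no change)
  #10 pop 3: in=101110 → 010110 (no change)

Fixpoint:
  val[0] = 111111
  val[1] = 101111
  val[2] = 101111
  val[3] = 010110
  val[4] = 101110
  val[5] = 101110
  val[6] = 111110

10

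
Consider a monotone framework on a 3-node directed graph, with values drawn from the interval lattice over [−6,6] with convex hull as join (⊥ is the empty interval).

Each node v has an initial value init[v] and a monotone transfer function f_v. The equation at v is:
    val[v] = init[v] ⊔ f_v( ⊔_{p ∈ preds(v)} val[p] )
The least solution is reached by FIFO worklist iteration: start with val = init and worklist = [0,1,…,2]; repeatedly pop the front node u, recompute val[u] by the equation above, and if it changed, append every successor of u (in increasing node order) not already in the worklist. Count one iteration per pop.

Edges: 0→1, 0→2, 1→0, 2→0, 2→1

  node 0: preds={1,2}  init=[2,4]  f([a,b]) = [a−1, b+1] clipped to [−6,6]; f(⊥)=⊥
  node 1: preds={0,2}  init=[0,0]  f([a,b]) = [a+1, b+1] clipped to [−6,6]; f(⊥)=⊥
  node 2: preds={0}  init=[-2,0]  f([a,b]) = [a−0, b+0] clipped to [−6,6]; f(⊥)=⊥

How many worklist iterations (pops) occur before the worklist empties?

14

Trace (14 dequeues):
  [1] u=0 | in [-2,0] | out [-3,4] | prev [2,4] | push {}
  [2] u=1 | in [-3,4] | out [-2,5] | prev [0,0] | push {0}
  [3] u=2 | in [-3,4] | out [-3,4] | prev [-2,0] | push {1}
  [4] u=0 | in [-3,5] | out [-4,6] | prev [-3,4] | push {2}
  [5] u=1 | in [-4,6] | out [-3,6] | prev [-2,5] | push {0}
  [6] u=2 | in [-4,6] | out [-4,6] | prev [-3,4] | push {1}
  [7] u=0 | in [-4,6] | out [-5,6] | prev [-4,6] | push {2}
  [8] u=1 | in [-5,6] | out [-4,6] | prev [-3,6] | push {0}
  [9] u=2 | in [-5,6] | out [-5,6] | prev [-4,6] | push {1}
  [10] u=0 | in [-5,6] | out [-6,6] | prev [-5,6] | push {2}
  [11] u=1 | in [-6,6] | out [-5,6] | prev [-4,6] | push {0}
  [12] u=2 | in [-6,6] | out [-6,6] | prev [-5,6] | push {1}
  [13] u=0 | in [-6,6] | out [-6,6] | ==
  [14] u=1 | in [-6,6] | out [-5,6] | ==

Converged values:
  [0] [-6,6]
  [1] [-5,6]
  [2] [-6,6]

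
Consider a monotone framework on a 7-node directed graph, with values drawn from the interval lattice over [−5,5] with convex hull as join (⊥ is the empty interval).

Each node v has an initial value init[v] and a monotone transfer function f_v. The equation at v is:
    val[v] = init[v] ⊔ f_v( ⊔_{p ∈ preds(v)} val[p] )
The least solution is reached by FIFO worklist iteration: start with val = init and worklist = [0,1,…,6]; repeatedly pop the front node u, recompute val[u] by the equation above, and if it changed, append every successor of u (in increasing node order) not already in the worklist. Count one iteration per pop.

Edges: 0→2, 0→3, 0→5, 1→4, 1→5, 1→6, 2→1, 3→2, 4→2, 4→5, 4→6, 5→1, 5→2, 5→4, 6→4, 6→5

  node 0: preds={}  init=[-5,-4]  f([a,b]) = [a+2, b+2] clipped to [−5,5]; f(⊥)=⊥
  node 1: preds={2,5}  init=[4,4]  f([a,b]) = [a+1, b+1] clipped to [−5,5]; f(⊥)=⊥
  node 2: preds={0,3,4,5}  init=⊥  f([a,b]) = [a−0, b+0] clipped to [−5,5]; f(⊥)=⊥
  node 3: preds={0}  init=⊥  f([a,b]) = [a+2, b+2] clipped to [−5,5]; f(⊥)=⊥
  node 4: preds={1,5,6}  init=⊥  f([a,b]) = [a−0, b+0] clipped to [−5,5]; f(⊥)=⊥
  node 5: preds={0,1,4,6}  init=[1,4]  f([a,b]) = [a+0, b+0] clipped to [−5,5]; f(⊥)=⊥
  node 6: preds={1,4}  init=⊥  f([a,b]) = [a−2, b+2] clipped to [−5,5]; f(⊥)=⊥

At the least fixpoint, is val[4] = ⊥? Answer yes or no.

no

Iteration log — 16 steps:
  step 1. node 0  ⊔preds=⊥  new=[-5,-4]  stable
  step 2. node 1  ⊔preds=[1,4]  new=[2,5]  old=[4,4]  +wl: 
  step 3. node 2  ⊔preds=[-5,4]  new=[-5,4]  old=⊥  +wl: 1
  step 4. node 3  ⊔preds=[-5,-4]  new=[-3,-2]  old=⊥  +wl: 2
  step 5. node 4  ⊔preds=[1,5]  new=[1,5]  old=⊥  +wl: 
  step 6. node 5  ⊔preds=[-5,5]  new=[-5,5]  old=[1,4]  +wl: 4
  step 7. node 6  ⊔preds=[1,5]  new=[-1,5]  old=⊥  +wl: 5
  step 8. node 1  ⊔preds=[-5,5]  new=[-4,5]  old=[2,5]  +wl: 6
  step 9. node 2  ⊔preds=[-5,5]  new=[-5,5]  old=[-5,4]  +wl: 1
  step 10. node 4  ⊔preds=[-5,5]  new=[-5,5]  old=[1,5]  +wl: 2
  step 11. node 5  ⊔preds=[-5,5]  new=[-5,5]  stable
  step 12. node 6  ⊔preds=[-5,5]  new=[-5,5]  old=[-1,5]  +wl: 4,5
  step 13. node 1  ⊔preds=[-5,5]  new=[-4,5]  stable
  step 14. node 2  ⊔preds=[-5,5]  new=[-5,5]  stable
  step 15. node 4  ⊔preds=[-5,5]  new=[-5,5]  stable
  step 16. node 5  ⊔preds=[-5,5]  new=[-5,5]  stable

Least fixpoint reached:
  node 0: [-5,-4]
  node 1: [-4,5]
  node 2: [-5,5]
  node 3: [-3,-2]
  node 4: [-5,5]
  node 5: [-5,5]
  node 6: [-5,5]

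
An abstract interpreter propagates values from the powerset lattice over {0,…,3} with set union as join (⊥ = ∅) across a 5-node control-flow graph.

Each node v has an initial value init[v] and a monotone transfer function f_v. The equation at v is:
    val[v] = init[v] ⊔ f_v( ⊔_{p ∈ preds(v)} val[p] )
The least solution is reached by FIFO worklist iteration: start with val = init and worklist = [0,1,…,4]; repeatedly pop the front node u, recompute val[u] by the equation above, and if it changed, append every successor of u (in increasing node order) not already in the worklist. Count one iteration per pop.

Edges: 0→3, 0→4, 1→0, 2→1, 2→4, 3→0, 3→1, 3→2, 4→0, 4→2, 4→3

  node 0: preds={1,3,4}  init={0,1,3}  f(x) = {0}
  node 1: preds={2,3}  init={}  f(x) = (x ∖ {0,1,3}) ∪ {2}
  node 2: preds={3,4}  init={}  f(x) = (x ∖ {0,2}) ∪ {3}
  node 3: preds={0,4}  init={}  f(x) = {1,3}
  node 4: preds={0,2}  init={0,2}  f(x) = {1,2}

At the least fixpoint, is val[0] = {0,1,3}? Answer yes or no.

yes

Iteration log — 11 steps:
  step 1. node 0  ⊔preds={0,2}  new={0,1,3}  stable
  step 2. node 1  ⊔preds={}  new={2}  old={}  +wl: 0
  step 3. node 2  ⊔preds={0,2}  new={3}  old={}  +wl: 1
  step 4. node 3  ⊔preds={0,1,2,3}  new={1,3}  old={}  +wl: 2
  step 5. node 4  ⊔preds={0,1,3}  new={0,1,2}  old={0,2}  +wl: 3
  step 6. node 0  ⊔preds={0,1,2,3}  new={0,1,3}  stable
  step 7. node 1  ⊔preds={1,3}  new={2}  stable
  step 8. node 2  ⊔preds={0,1,2,3}  new={1,3}  old={3}  +wl: 1,4
  step 9. node 3  ⊔preds={0,1,2,3}  new={1,3}  stable
  step 10. node 1  ⊔preds={1,3}  new={2}  stable
  step 11. node 4  ⊔preds={0,1,3}  new={0,1,2}  stable

Least fixpoint reached:
  node 0: {0,1,3}
  node 1: {2}
  node 2: {1,3}
  node 3: {1,3}
  node 4: {0,1,2}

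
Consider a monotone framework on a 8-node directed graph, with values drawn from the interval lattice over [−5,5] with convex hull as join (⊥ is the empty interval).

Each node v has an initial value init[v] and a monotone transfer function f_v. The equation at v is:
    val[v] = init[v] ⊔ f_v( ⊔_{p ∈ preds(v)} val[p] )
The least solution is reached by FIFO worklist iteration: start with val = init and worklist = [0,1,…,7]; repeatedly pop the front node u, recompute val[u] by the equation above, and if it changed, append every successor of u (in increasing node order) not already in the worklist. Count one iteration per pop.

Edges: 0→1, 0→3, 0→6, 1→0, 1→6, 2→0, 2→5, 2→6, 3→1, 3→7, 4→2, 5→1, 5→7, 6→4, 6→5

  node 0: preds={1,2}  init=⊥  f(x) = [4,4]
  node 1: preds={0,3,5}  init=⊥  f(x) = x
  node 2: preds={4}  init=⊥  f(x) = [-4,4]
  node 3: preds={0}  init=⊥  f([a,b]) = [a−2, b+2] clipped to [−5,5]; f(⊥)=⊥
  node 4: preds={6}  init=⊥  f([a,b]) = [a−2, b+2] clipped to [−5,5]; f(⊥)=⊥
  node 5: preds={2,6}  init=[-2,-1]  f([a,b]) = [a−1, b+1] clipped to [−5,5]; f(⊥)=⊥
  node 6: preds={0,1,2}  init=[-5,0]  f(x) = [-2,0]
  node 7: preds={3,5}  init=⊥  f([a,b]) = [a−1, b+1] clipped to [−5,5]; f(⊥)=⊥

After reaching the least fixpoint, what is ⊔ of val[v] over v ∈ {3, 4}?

[-5,5]

Worklist (13 pops):
  #1 pop 0: in=⊥ → [4,4] (was ⊥); enqueue []
  #2 pop 1: in=[-2,4] → [-2,4] (was ⊥); enqueue [0]
  #3 pop 2: in=⊥ → [-4,4] (was ⊥); enqueue []
  #4 pop 3: in=[4,4] → [2,5] (was ⊥); enqueue [1]
  #5 pop 4: in=[-5,0] → [-5,2] (was ⊥); enqueue [2]
  #6 pop 5: in=[-5,4] → [-5,5] (was [-2,-1]); enqueue []
  #7 pop 6: in=[-4,4] → [-5,0] (no change)
  #8 pop 7: in=[-5,5] → [-5,5] (was ⊥); enqueue []
  #9 pop 0: in=[-4,4] → [4,4] (no change)
  #10 pop 1: in=[-5,5] → [-5,5] (was [-2,4]); enqueue [0,6]
  #11 pop 2: in=[-5,2] → [-4,4] (no change)
  #12 pop 0: in=[-5,5] → [4,4] (no change)
  #13 pop 6: in=[-5,5] → [-5,0] (no change)

Fixpoint:
  val[0] = [4,4]
  val[1] = [-5,5]
  val[2] = [-4,4]
  val[3] = [2,5]
  val[4] = [-5,2]
  val[5] = [-5,5]
  val[6] = [-5,0]
  val[7] = [-5,5]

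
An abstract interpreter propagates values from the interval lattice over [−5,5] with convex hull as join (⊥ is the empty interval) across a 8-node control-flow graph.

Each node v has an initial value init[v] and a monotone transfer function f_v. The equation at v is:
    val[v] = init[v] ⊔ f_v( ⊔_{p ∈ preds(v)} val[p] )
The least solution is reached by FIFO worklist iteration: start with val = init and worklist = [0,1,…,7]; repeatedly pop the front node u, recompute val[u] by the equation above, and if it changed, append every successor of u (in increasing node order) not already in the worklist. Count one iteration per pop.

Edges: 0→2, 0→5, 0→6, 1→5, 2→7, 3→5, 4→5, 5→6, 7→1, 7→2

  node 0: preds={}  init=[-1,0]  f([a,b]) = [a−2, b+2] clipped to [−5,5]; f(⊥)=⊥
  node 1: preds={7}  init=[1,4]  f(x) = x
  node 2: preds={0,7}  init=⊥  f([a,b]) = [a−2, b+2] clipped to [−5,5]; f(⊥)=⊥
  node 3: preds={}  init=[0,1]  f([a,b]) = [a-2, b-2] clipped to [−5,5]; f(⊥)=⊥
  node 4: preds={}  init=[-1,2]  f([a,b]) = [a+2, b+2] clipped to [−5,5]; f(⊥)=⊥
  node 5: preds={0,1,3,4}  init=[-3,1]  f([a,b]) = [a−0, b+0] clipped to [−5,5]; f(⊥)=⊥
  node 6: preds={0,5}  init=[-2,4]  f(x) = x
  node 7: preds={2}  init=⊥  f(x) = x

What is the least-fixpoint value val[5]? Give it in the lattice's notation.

Iteration log — 21 steps:
  step 1. node 0  ⊔preds=⊥  new=[-1,0]  stable
  step 2. node 1  ⊔preds=⊥  new=[1,4]  stable
  step 3. node 2  ⊔preds=[-1,0]  new=[-3,2]  old=⊥  +wl: 
  step 4. node 3  ⊔preds=⊥  new=[0,1]  stable
  step 5. node 4  ⊔preds=⊥  new=[-1,2]  stable
  step 6. node 5  ⊔preds=[-1,4]  new=[-3,4]  old=[-3,1]  +wl: 
  step 7. node 6  ⊔preds=[-3,4]  new=[-3,4]  old=[-2,4]  +wl: 
  step 8. node 7  ⊔preds=[-3,2]  new=[-3,2]  old=⊥  +wl: 1,2
  step 9. node 1  ⊔preds=[-3,2]  new=[-3,4]  old=[1,4]  +wl: 5
  step 10. node 2  ⊔preds=[-3,2]  new=[-5,4]  old=[-3,2]  +wl: 7
  step 11. node 5  ⊔preds=[-3,4]  new=[-3,4]  stable
  step 12. node 7  ⊔preds=[-5,4]  new=[-5,4]  old=[-3,2]  +wl: 1,2
  step 13. node 1  ⊔preds=[-5,4]  new=[-5,4]  old=[-3,4]  +wl: 5
  step 14. node 2  ⊔preds=[-5,4]  new=[-5,5]  old=[-5,4]  +wl: 7
  step 15. node 5  ⊔preds=[-5,4]  new=[-5,4]  old=[-3,4]  +wl: 6
  step 16. node 7  ⊔preds=[-5,5]  new=[-5,5]  old=[-5,4]  +wl: 1,2
  step 17. node 6  ⊔preds=[-5,4]  new=[-5,4]  old=[-3,4]  +wl: 
  step 18. node 1  ⊔preds=[-5,5]  new=[-5,5]  old=[-5,4]  +wl: 5
  step 19. node 2  ⊔preds=[-5,5]  new=[-5,5]  stable
  step 20. node 5  ⊔preds=[-5,5]  new=[-5,5]  old=[-5,4]  +wl: 6
  step 21. node 6  ⊔preds=[-5,5]  new=[-5,5]  old=[-5,4]  +wl: 

Least fixpoint reached:
  node 0: [-1,0]
  node 1: [-5,5]
  node 2: [-5,5]
  node 3: [0,1]
  node 4: [-1,2]
  node 5: [-5,5]
  node 6: [-5,5]
  node 7: [-5,5]

[-5,5]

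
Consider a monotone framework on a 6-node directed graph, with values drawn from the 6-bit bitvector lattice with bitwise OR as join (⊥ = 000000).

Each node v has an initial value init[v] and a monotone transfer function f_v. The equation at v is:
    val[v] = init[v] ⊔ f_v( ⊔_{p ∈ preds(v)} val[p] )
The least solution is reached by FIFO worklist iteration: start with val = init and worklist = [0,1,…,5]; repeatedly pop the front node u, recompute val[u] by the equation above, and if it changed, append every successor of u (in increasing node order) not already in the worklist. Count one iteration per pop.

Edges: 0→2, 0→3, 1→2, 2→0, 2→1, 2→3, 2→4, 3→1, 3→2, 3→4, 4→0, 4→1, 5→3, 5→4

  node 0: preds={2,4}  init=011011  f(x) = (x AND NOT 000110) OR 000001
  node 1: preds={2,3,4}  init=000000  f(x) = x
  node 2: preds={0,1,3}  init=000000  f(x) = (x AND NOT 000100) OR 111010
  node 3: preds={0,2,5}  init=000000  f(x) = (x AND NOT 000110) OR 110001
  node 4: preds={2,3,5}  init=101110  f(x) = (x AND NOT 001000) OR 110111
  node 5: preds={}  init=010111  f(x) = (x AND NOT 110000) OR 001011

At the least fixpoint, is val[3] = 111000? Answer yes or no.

no

Trace (11 dequeues):
  [1] u=0 | in 101110 | out 111011 | prev 011011 | push {}
  [2] u=1 | in 101110 | out 101110 | prev 000000 | push {}
  [3] u=2 | in 111111 | out 111011 | prev 000000 | push {0,1}
  [4] u=3 | in 111111 | out 111001 | prev 000000 | push {2}
  [5] u=4 | in 111111 | out 111111 | prev 101110 | push {}
  [6] u=5 | in 000000 | out 011111 | prev 010111 | push {3,4}
  [7] u=0 | in 111111 | out 111011 | ==
  [8] u=1 | in 111111 | out 111111 | prev 101110 | push {}
  [9] u=2 | in 111111 | out 111011 | ==
  [10] u=3 | in 111111 | out 111001 | ==
  [11] u=4 | in 111111 | out 111111 | ==

Converged values:
  [0] 111011
  [1] 111111
  [2] 111011
  [3] 111001
  [4] 111111
  [5] 011111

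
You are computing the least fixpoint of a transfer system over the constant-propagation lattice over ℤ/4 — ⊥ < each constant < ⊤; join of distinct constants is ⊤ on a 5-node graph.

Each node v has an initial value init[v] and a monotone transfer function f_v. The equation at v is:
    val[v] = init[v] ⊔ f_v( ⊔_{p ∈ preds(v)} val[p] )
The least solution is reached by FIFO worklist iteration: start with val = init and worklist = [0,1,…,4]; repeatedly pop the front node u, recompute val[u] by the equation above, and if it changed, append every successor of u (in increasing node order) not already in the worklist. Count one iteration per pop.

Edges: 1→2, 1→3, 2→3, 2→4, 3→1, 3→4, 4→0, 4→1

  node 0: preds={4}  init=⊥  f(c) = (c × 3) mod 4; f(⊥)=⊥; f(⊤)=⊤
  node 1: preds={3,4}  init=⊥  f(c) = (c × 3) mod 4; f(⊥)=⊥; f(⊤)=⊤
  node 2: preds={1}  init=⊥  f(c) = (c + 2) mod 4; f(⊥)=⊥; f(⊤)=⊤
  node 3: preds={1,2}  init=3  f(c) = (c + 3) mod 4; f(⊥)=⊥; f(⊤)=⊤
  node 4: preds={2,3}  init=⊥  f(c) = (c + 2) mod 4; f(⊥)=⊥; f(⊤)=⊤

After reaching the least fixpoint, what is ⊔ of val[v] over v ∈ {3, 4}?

⊤

Trace (10 dequeues):
  [1] u=0 | in ⊥ | out ⊥ | ==
  [2] u=1 | in 3 | out 1 | prev ⊥ | push {}
  [3] u=2 | in 1 | out 3 | prev ⊥ | push {}
  [4] u=3 | in ⊤ | out ⊤ | prev 3 | push {1}
  [5] u=4 | in ⊤ | out ⊤ | prev ⊥ | push {0}
  [6] u=1 | in ⊤ | out ⊤ | prev 1 | push {2,3}
  [7] u=0 | in ⊤ | out ⊤ | prev ⊥ | push {}
  [8] u=2 | in ⊤ | out ⊤ | prev 3 | push {4}
  [9] u=3 | in ⊤ | out ⊤ | ==
  [10] u=4 | in ⊤ | out ⊤ | ==

Converged values:
  [0] ⊤
  [1] ⊤
  [2] ⊤
  [3] ⊤
  [4] ⊤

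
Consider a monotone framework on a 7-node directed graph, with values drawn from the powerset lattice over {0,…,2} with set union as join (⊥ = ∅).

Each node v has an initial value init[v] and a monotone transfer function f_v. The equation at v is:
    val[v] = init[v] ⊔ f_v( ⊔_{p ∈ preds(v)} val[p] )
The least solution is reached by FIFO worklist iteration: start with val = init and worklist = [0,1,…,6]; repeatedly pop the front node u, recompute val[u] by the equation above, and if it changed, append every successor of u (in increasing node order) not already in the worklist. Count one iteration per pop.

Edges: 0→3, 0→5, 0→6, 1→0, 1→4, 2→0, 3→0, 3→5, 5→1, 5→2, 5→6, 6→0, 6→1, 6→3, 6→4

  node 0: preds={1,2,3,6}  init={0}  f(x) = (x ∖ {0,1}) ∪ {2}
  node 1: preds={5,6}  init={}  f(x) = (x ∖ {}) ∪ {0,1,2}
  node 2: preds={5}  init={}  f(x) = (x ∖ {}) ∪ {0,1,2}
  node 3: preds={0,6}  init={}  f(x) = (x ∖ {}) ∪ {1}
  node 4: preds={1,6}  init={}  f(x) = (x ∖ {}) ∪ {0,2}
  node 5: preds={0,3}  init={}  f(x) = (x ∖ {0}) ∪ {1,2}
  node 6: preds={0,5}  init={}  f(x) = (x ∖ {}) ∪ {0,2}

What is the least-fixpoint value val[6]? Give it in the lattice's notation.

{0,1,2}

Iteration log — 12 steps:
  step 1. node 0  ⊔preds={}  new={0,2}  old={0}  +wl: 
  step 2. node 1  ⊔preds={}  new={0,1,2}  old={}  +wl: 0
  step 3. node 2  ⊔preds={}  new={0,1,2}  old={}  +wl: 
  step 4. node 3  ⊔preds={0,2}  new={0,1,2}  old={}  +wl: 
  step 5. node 4  ⊔preds={0,1,2}  new={0,1,2}  old={}  +wl: 
  step 6. node 5  ⊔preds={0,1,2}  new={1,2}  old={}  +wl: 1,2
  step 7. node 6  ⊔preds={0,1,2}  new={0,1,2}  old={}  +wl: 3,4
  step 8. node 0  ⊔preds={0,1,2}  new={0,2}  stable
  step 9. node 1  ⊔preds={0,1,2}  new={0,1,2}  stable
  step 10. node 2  ⊔preds={1,2}  new={0,1,2}  stable
  step 11. node 3  ⊔preds={0,1,2}  new={0,1,2}  stable
  step 12. node 4  ⊔preds={0,1,2}  new={0,1,2}  stable

Least fixpoint reached:
  node 0: {0,2}
  node 1: {0,1,2}
  node 2: {0,1,2}
  node 3: {0,1,2}
  node 4: {0,1,2}
  node 5: {1,2}
  node 6: {0,1,2}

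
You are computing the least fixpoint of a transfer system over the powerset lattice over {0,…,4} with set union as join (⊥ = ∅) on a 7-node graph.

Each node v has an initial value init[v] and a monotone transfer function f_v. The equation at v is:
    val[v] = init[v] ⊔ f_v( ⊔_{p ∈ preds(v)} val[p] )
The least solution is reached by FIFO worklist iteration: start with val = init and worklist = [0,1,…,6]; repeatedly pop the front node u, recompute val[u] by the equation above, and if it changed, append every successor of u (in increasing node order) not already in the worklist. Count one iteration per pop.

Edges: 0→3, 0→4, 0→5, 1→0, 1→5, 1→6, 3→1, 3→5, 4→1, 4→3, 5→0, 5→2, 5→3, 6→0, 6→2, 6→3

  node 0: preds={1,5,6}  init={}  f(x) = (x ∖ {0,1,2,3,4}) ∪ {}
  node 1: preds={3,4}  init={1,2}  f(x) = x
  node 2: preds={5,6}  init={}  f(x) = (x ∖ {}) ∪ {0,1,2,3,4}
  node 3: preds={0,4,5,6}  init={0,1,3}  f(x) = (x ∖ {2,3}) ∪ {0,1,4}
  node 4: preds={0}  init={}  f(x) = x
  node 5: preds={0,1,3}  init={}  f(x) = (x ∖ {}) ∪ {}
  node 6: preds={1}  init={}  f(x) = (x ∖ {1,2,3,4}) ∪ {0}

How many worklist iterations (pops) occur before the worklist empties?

14

Trace (14 dequeues):
  [1] u=0 | in {1,2} | out {} | ==
  [2] u=1 | in {0,1,3} | out {0,1,2,3} | prev {1,2} | push {0}
  [3] u=2 | in {} | out {0,1,2,3,4} | prev {} | push {}
  [4] u=3 | in {} | out {0,1,3,4} | prev {0,1,3} | push {1}
  [5] u=4 | in {} | out {} | ==
  [6] u=5 | in {0,1,2,3,4} | out {0,1,2,3,4} | prev {} | push {2,3}
  [7] u=6 | in {0,1,2,3} | out {0} | prev {} | push {}
  [8] u=0 | in {0,1,2,3,4} | out {} | ==
  [9] u=1 | in {0,1,3,4} | out {0,1,2,3,4} | prev {0,1,2,3} | push {0,5,6}
  [10] u=2 | in {0,1,2,3,4} | out {0,1,2,3,4} | ==
  [11] u=3 | in {0,1,2,3,4} | out {0,1,3,4} | ==
  [12] u=0 | in {0,1,2,3,4} | out {} | ==
  [13] u=5 | in {0,1,2,3,4} | out {0,1,2,3,4} | ==
  [14] u=6 | in {0,1,2,3,4} | out {0} | ==

Converged values:
  [0] {}
  [1] {0,1,2,3,4}
  [2] {0,1,2,3,4}
  [3] {0,1,3,4}
  [4] {}
  [5] {0,1,2,3,4}
  [6] {0}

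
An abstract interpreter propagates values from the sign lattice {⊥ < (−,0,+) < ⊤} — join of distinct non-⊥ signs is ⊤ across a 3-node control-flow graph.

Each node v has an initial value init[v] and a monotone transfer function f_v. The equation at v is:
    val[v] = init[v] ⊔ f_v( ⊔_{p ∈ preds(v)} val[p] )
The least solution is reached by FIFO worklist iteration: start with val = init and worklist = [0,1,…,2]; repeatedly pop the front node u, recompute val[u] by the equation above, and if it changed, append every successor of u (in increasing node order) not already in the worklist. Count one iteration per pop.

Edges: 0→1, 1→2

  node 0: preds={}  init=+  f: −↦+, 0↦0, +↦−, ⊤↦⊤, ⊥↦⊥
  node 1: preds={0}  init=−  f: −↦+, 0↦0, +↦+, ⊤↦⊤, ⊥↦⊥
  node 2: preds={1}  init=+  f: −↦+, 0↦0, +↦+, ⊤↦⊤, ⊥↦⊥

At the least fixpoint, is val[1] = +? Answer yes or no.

Iteration log — 3 steps:
  step 1. node 0  ⊔preds=⊥  new=+  stable
  step 2. node 1  ⊔preds=+  new=⊤  old=−  +wl: 
  step 3. node 2  ⊔preds=⊤  new=⊤  old=+  +wl: 

Least fixpoint reached:
  node 0: +
  node 1: ⊤
  node 2: ⊤

no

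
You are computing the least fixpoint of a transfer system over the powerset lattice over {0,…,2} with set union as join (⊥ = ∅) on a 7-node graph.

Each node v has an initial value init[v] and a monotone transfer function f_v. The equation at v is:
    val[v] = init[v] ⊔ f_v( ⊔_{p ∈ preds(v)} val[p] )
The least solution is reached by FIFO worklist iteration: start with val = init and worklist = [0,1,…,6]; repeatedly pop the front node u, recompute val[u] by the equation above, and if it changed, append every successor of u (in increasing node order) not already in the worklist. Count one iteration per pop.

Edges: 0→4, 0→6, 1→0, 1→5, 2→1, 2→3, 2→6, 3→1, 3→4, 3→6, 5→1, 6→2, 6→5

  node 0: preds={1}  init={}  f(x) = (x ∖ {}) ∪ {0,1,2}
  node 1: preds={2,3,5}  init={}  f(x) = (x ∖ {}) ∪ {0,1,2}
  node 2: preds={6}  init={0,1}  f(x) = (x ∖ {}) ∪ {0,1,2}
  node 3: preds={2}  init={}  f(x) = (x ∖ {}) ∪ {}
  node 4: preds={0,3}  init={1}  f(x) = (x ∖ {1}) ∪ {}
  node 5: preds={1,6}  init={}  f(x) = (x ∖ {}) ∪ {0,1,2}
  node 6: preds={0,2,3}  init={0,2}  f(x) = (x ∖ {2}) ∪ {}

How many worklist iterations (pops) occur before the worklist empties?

Worklist (11 pops):
  #1 pop 0: in={} → {0,1,2} (was {}); enqueue []
  #2 pop 1: in={0,1} → {0,1,2} (was {}); enqueue [0]
  #3 pop 2: in={0,2} → {0,1,2} (was {0,1}); enqueue [1]
  #4 pop 3: in={0,1,2} → {0,1,2} (was {}); enqueue []
  #5 pop 4: in={0,1,2} → {0,1,2} (was {1}); enqueue []
  #6 pop 5: in={0,1,2} → {0,1,2} (was {}); enqueue []
  #7 pop 6: in={0,1,2} → {0,1,2} (was {0,2}); enqueue [2,5]
  #8 pop 0: in={0,1,2} → {0,1,2} (no change)
  #9 pop 1: in={0,1,2} → {0,1,2} (no change)
  #10 pop 2: in={0,1,2} → {0,1,2} (no change)
  #11 pop 5: in={0,1,2} → {0,1,2} (no change)

Fixpoint:
  val[0] = {0,1,2}
  val[1] = {0,1,2}
  val[2] = {0,1,2}
  val[3] = {0,1,2}
  val[4] = {0,1,2}
  val[5] = {0,1,2}
  val[6] = {0,1,2}

11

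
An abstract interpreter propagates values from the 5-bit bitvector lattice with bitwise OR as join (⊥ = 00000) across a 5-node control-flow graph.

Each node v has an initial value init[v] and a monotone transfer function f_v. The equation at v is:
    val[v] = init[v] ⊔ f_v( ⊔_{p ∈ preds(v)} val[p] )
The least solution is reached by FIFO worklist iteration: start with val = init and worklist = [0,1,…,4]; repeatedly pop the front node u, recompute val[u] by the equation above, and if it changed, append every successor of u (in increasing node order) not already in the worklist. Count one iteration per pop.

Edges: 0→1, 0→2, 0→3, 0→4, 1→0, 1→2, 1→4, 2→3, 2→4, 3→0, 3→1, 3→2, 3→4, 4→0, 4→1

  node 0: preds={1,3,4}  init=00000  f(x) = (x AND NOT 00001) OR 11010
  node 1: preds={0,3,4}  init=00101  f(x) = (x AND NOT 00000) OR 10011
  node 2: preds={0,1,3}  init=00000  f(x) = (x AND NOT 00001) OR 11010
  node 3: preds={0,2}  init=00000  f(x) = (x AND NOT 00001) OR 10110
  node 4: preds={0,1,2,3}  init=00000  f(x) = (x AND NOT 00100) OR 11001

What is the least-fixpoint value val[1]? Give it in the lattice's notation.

11111

Worklist (8 pops):
  #1 pop 0: in=00101 → 11110 (was 00000); enqueue []
  #2 pop 1: in=11110 → 11111 (was 00101); enqueue [0]
  #3 pop 2: in=11111 → 11110 (was 00000); enqueue []
  #4 pop 3: in=11110 → 11110 (was 00000); enqueue [1,2]
  #5 pop 4: in=11111 → 11011 (was 00000); enqueue []
  #6 pop 0: in=11111 → 11110 (no change)
  #7 pop 1: in=11111 → 11111 (no change)
  #8 pop 2: in=11111 → 11110 (no change)

Fixpoint:
  val[0] = 11110
  val[1] = 11111
  val[2] = 11110
  val[3] = 11110
  val[4] = 11011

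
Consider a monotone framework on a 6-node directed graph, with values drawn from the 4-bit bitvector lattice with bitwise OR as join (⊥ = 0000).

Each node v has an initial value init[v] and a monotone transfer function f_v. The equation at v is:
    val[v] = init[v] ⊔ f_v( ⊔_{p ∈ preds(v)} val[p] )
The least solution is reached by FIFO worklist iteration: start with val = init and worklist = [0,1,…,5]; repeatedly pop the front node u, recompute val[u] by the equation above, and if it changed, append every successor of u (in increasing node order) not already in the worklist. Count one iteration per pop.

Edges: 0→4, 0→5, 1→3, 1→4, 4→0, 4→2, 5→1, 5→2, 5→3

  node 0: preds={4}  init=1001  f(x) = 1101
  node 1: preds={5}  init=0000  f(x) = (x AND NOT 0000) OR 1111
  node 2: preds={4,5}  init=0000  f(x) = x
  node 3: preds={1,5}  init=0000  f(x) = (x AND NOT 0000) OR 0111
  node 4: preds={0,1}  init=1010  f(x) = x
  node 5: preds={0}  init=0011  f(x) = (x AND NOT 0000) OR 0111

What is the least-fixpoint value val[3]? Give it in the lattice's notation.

Worklist (10 pops):
  #1 pop 0: in=1010 → 1101 (was 1001); enqueue []
  #2 pop 1: in=0011 → 1111 (was 0000); enqueue []
  #3 pop 2: in=1011 → 1011 (was 0000); enqueue []
  #4 pop 3: in=1111 → 1111 (was 0000); enqueue []
  #5 pop 4: in=1111 → 1111 (was 1010); enqueue [0,2]
  #6 pop 5: in=1101 → 1111 (was 0011); enqueue [1,3]
  #7 pop 0: in=1111 → 1101 (no change)
  #8 pop 2: in=1111 → 1111 (was 1011); enqueue []
  #9 pop 1: in=1111 → 1111 (no change)
  #10 pop 3: in=1111 → 1111 (no change)

Fixpoint:
  val[0] = 1101
  val[1] = 1111
  val[2] = 1111
  val[3] = 1111
  val[4] = 1111
  val[5] = 1111

1111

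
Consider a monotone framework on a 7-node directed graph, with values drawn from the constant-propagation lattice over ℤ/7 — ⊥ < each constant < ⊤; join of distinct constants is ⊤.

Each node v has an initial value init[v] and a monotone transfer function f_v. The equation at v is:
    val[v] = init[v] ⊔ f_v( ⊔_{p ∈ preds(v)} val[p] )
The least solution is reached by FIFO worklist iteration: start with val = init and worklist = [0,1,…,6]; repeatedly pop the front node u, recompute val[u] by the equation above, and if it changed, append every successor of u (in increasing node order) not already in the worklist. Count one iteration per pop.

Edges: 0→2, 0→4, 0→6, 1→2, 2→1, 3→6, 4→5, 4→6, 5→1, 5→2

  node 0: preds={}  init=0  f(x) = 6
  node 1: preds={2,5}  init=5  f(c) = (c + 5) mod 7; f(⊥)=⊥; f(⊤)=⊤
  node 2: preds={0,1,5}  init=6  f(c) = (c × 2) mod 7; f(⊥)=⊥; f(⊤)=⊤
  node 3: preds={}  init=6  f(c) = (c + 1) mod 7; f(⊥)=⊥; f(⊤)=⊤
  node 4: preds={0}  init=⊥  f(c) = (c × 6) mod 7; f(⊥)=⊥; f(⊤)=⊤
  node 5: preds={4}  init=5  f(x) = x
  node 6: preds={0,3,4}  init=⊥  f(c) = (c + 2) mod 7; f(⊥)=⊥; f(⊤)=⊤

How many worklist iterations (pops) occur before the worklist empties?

9

Trace (9 dequeues):
  [1] u=0 | in ⊥ | out ⊤ | prev 0 | push {}
  [2] u=1 | in ⊤ | out ⊤ | prev 5 | push {}
  [3] u=2 | in ⊤ | out ⊤ | prev 6 | push {1}
  [4] u=3 | in ⊥ | out 6 | ==
  [5] u=4 | in ⊤ | out ⊤ | prev ⊥ | push {}
  [6] u=5 | in ⊤ | out ⊤ | prev 5 | push {2}
  [7] u=6 | in ⊤ | out ⊤ | prev ⊥ | push {}
  [8] u=1 | in ⊤ | out ⊤ | ==
  [9] u=2 | in ⊤ | out ⊤ | ==

Converged values:
  [0] ⊤
  [1] ⊤
  [2] ⊤
  [3] 6
  [4] ⊤
  [5] ⊤
  [6] ⊤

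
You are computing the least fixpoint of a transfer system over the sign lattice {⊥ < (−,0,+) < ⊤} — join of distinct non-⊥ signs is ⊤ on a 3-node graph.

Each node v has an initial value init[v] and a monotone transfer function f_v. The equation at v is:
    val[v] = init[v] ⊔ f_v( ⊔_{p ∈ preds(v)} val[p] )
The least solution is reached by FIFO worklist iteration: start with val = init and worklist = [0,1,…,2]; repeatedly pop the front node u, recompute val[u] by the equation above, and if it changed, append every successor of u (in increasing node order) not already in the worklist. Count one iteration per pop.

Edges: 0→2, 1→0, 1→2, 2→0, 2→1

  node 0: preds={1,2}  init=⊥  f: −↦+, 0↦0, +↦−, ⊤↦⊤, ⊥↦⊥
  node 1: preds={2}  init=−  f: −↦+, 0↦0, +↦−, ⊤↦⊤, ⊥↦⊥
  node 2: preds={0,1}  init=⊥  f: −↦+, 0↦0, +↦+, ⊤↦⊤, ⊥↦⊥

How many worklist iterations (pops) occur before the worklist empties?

7

Worklist (7 pops):
  #1 pop 0: in=− → + (was ⊥); enqueue []
  #2 pop 1: in=⊥ → − (no change)
  #3 pop 2: in=⊤ → ⊤ (was ⊥); enqueue [0,1]
  #4 pop 0: in=⊤ → ⊤ (was +); enqueue [2]
  #5 pop 1: in=⊤ → ⊤ (was −); enqueue [0]
  #6 pop 2: in=⊤ → ⊤ (no change)
  #7 pop 0: in=⊤ → ⊤ (no change)

Fixpoint:
  val[0] = ⊤
  val[1] = ⊤
  val[2] = ⊤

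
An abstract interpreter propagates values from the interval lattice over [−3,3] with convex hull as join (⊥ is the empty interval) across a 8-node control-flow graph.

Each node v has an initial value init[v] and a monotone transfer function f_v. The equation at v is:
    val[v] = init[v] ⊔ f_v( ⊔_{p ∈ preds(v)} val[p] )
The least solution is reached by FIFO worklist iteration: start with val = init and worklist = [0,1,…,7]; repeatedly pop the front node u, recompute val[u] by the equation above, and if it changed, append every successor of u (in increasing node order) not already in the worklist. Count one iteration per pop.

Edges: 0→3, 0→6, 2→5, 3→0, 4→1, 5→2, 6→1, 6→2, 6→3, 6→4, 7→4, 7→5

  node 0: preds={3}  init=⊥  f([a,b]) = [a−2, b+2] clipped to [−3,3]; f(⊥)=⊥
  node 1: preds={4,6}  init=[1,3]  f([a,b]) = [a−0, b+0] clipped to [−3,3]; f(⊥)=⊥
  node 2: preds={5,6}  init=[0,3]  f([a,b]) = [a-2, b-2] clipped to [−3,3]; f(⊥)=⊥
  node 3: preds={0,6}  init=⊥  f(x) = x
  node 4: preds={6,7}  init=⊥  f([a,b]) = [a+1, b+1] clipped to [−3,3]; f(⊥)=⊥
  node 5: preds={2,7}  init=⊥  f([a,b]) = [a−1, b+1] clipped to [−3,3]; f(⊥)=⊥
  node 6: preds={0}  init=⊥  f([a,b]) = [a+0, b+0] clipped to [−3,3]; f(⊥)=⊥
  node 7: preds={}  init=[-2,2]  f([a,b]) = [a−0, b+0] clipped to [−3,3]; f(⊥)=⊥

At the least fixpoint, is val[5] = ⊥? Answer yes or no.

Trace (11 dequeues):
  [1] u=0 | in ⊥ | out ⊥ | ==
  [2] u=1 | in ⊥ | out [1,3] | ==
  [3] u=2 | in ⊥ | out [0,3] | ==
  [4] u=3 | in ⊥ | out ⊥ | ==
  [5] u=4 | in [-2,2] | out [-1,3] | prev ⊥ | push {1}
  [6] u=5 | in [-2,3] | out [-3,3] | prev ⊥ | push {2}
  [7] u=6 | in ⊥ | out ⊥ | ==
  [8] u=7 | in ⊥ | out [-2,2] | ==
  [9] u=1 | in [-1,3] | out [-1,3] | prev [1,3] | push {}
  [10] u=2 | in [-3,3] | out [-3,3] | prev [0,3] | push {5}
  [11] u=5 | in [-3,3] | out [-3,3] | ==

Converged values:
  [0] ⊥
  [1] [-1,3]
  [2] [-3,3]
  [3] ⊥
  [4] [-1,3]
  [5] [-3,3]
  [6] ⊥
  [7] [-2,2]

no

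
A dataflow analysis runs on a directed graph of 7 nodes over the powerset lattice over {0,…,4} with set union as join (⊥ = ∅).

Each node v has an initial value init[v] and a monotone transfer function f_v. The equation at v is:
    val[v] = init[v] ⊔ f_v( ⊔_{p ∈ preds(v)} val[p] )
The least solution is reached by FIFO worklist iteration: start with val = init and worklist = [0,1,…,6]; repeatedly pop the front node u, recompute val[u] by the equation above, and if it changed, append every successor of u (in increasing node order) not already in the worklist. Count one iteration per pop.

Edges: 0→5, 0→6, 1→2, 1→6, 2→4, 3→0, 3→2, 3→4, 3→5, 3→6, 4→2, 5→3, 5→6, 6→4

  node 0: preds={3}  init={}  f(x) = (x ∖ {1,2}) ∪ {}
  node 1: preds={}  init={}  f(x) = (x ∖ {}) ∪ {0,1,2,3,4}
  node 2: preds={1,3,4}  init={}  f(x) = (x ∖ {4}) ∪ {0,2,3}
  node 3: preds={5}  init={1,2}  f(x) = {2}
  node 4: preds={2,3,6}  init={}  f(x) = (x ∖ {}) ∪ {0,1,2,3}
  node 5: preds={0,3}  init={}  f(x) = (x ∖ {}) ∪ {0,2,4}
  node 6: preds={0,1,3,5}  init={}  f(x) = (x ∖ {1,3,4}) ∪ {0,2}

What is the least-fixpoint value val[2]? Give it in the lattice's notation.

Iteration log — 10 steps:
  step 1. node 0  ⊔preds={1,2}  new={}  stable
  step 2. node 1  ⊔preds={}  new={0,1,2,3,4}  old={}  +wl: 
  step 3. node 2  ⊔preds={0,1,2,3,4}  new={0,1,2,3}  old={}  +wl: 
  step 4. node 3  ⊔preds={}  new={1,2}  stable
  step 5. node 4  ⊔preds={0,1,2,3}  new={0,1,2,3}  old={}  +wl: 2
  step 6. node 5  ⊔preds={1,2}  new={0,1,2,4}  old={}  +wl: 3
  step 7. node 6  ⊔preds={0,1,2,3,4}  new={0,2}  old={}  +wl: 4
  step 8. node 2  ⊔preds={0,1,2,3,4}  new={0,1,2,3}  stable
  step 9. node 3  ⊔preds={0,1,2,4}  new={1,2}  stable
  step 10. node 4  ⊔preds={0,1,2,3}  new={0,1,2,3}  stable

Least fixpoint reached:
  node 0: {}
  node 1: {0,1,2,3,4}
  node 2: {0,1,2,3}
  node 3: {1,2}
  node 4: {0,1,2,3}
  node 5: {0,1,2,4}
  node 6: {0,2}

{0,1,2,3}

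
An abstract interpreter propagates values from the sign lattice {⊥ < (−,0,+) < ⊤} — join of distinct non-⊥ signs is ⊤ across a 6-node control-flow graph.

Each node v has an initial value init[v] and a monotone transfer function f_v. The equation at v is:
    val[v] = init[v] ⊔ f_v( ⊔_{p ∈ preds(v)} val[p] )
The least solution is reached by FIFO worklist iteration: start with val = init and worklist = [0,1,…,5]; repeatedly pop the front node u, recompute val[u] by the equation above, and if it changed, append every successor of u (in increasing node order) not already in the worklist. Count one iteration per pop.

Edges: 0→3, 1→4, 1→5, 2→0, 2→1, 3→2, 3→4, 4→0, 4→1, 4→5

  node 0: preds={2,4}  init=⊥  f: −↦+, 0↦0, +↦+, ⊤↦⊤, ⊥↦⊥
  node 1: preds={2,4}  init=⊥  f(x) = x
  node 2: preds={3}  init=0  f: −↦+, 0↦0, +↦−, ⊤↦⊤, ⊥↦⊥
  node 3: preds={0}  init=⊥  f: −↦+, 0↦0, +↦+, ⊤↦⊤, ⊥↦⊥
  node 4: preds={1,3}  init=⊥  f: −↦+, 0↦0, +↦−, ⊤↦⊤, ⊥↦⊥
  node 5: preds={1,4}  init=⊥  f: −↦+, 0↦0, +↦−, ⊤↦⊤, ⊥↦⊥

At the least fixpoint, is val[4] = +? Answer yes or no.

Iteration log — 9 steps:
  step 1. node 0  ⊔preds=0  new=0  old=⊥  +wl: 
  step 2. node 1  ⊔preds=0  new=0  old=⊥  +wl: 
  step 3. node 2  ⊔preds=⊥  new=0  stable
  step 4. node 3  ⊔preds=0  new=0  old=⊥  +wl: 2
  step 5. node 4  ⊔preds=0  new=0  old=⊥  +wl: 0,1
  step 6. node 5  ⊔preds=0  new=0  old=⊥  +wl: 
  step 7. node 2  ⊔preds=0  new=0  stable
  step 8. node 0  ⊔preds=0  new=0  stable
  step 9. node 1  ⊔preds=0  new=0  stable

Least fixpoint reached:
  node 0: 0
  node 1: 0
  node 2: 0
  node 3: 0
  node 4: 0
  node 5: 0

no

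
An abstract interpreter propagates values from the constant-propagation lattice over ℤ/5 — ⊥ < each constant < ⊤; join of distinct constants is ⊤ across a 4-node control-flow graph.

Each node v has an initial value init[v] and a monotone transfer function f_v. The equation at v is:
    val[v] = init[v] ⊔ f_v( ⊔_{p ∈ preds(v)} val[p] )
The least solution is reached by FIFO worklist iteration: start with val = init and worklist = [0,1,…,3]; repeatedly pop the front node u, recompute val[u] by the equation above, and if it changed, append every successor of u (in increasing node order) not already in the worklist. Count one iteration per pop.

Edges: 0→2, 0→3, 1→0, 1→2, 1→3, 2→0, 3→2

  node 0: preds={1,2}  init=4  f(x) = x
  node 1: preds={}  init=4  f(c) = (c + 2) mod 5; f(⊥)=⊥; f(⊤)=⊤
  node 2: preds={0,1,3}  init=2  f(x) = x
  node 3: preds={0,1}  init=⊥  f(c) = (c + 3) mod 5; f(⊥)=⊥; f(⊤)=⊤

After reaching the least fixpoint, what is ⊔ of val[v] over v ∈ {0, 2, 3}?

Iteration log — 6 steps:
  step 1. node 0  ⊔preds=⊤  new=⊤  old=4  +wl: 
  step 2. node 1  ⊔preds=⊥  new=4  stable
  step 3. node 2  ⊔preds=⊤  new=⊤  old=2  +wl: 0
  step 4. node 3  ⊔preds=⊤  new=⊤  old=⊥  +wl: 2
  step 5. node 0  ⊔preds=⊤  new=⊤  stable
  step 6. node 2  ⊔preds=⊤  new=⊤  stable

Least fixpoint reached:
  node 0: ⊤
  node 1: 4
  node 2: ⊤
  node 3: ⊤

⊤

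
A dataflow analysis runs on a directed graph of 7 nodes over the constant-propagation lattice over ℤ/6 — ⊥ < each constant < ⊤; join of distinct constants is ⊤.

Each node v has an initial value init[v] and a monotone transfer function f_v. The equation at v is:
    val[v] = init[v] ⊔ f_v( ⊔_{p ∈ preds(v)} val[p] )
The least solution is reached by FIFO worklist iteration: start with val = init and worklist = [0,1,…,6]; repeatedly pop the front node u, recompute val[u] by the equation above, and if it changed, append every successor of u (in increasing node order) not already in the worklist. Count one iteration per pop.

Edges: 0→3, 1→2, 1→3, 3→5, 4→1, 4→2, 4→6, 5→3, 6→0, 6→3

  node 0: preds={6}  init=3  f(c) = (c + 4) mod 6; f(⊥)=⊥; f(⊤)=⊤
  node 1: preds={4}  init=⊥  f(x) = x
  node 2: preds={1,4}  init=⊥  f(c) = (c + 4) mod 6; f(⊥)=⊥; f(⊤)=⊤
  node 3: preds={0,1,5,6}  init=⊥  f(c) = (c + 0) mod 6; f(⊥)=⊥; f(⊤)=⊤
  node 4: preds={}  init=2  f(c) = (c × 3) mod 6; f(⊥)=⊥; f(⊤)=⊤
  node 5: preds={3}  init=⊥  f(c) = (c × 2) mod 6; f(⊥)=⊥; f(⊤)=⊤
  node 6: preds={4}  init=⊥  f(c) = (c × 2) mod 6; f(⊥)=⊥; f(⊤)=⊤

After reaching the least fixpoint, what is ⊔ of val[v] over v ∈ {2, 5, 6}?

⊤

Iteration log — 10 steps:
  step 1. node 0  ⊔preds=⊥  new=3  stable
  step 2. node 1  ⊔preds=2  new=2  old=⊥  +wl: 
  step 3. node 2  ⊔preds=2  new=0  old=⊥  +wl: 
  step 4. node 3  ⊔preds=⊤  new=⊤  old=⊥  +wl: 
  step 5. node 4  ⊔preds=⊥  new=2  stable
  step 6. node 5  ⊔preds=⊤  new=⊤  old=⊥  +wl: 3
  step 7. node 6  ⊔preds=2  new=4  old=⊥  +wl: 0
  step 8. node 3  ⊔preds=⊤  new=⊤  stable
  step 9. node 0  ⊔preds=4  new=⊤  old=3  +wl: 3
  step 10. node 3  ⊔preds=⊤  new=⊤  stable

Least fixpoint reached:
  node 0: ⊤
  node 1: 2
  node 2: 0
  node 3: ⊤
  node 4: 2
  node 5: ⊤
  node 6: 4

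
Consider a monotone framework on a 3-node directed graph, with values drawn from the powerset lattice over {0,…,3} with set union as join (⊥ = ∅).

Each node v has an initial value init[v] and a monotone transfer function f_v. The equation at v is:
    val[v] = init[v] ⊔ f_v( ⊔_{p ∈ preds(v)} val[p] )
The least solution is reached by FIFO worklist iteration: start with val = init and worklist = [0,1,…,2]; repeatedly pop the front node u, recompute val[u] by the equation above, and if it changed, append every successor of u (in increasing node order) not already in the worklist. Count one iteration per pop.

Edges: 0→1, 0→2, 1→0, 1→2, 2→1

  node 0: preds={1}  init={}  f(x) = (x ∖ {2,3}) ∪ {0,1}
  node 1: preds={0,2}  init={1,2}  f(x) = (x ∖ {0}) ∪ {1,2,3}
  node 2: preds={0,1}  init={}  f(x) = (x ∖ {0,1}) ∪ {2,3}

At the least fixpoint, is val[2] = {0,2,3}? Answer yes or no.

no

Worklist (5 pops):
  #1 pop 0: in={1,2} → {0,1} (was {}); enqueue []
  #2 pop 1: in={0,1} → {1,2,3} (was {1,2}); enqueue [0]
  #3 pop 2: in={0,1,2,3} → {2,3} (was {}); enqueue [1]
  #4 pop 0: in={1,2,3} → {0,1} (no change)
  #5 pop 1: in={0,1,2,3} → {1,2,3} (no change)

Fixpoint:
  val[0] = {0,1}
  val[1] = {1,2,3}
  val[2] = {2,3}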